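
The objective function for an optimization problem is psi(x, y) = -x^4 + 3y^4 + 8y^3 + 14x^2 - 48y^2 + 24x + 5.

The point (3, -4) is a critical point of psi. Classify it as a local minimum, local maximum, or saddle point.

saddle point

The mixed partial ∂²psi/∂x∂y is 0, so the Hessian at any point is diag(psi_xx, psi_yy) = diag(4(-3x^2 + 7), 12(3y^2 + 4y - 8)).
At (3, -4): H = diag(-80, 288).
The eigenvalues have opposite signs, so H is indefinite: a saddle point.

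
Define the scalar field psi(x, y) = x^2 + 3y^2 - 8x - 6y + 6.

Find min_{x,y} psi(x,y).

psi(x,y) separates as P(x) + Q(y) + 6, so its minimum is min P + min Q + 6.
P'(x) = 2x - 8 vanishes at x ∈ {4}; Q'(y) = 6y - 6 vanishes at y ∈ {1}.
Local minima of P (where P''>0): P(4)=-16. Local minima of Q: Q(1)=-3.
So the global minimum of psi is P(4) + Q(1) + 6 = -16 − 3 + 6 = -13, attained at (4, 1).

-13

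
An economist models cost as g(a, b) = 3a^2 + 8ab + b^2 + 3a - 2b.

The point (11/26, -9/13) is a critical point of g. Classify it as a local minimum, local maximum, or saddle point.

The Hessian of g is constant: H = [[6, 8], [8, 2]].
det(H) = 6·2 − 8² = -52.
Since det(H) < 0, H is indefinite and the critical point is a saddle point.

saddle point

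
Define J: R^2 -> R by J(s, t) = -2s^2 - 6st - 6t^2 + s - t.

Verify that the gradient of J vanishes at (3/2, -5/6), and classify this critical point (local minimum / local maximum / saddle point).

local maximum

∇J = (-4s - 6t + 1, -6s - 12t - 1); substituting (3/2, -5/6) gives ∇J = (0, 0), so (3/2, -5/6) is indeed a critical point.
The Hessian of J is constant: H = [[-4, -6], [-6, -12]].
det(H) = (-4)·(-12) − (-6)² = 12.
det(H) > 0 and tr(H) = -16 < 0, so H is negative definite and the point is a local maximum.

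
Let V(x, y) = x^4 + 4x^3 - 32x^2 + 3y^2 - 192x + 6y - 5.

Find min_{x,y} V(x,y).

V(x,y) separates as P(x) + Q(y) − 5, so its minimum is min P + min Q − 5.
P'(x) = 4(x - 4)(x + 3)(x + 4) vanishes at x ∈ {-4, -3, 4}; Q'(y) = 6y + 6 vanishes at y ∈ {-1}.
Local minima of P (where P''>0): P(-4)=256, P(4)=-768. Local minima of Q: Q(-1)=-3.
So the global minimum of V is P(4) + Q(-1) − 5 = -768 − 3 − 5 = -776, attained at (4, -1).

-776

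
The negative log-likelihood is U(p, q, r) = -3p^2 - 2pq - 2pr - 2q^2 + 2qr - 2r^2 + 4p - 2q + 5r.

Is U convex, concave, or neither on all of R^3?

U is quadratic, so its Hessian is the constant matrix H = [[-6, -2, -2], [-2, -4, 2], [-2, 2, -4]].
Leading principal minors: -6, 20, -24.
Signs alternate −, +, − ⇒ H ≺ 0 ⇒ concave.

concave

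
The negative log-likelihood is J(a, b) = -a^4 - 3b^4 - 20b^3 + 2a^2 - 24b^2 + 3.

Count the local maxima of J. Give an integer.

4

J separates as a function of a plus a function of b, so ∇J=0 decouples.
∂J/∂a = -4a(a - 1)(a + 1) = 0 at a ∈ {-1, 0, 1}; ∂J/∂b = -12b(b + 1)(b + 4) = 0 at b ∈ {-4, -1, 0}.
The Hessian is diagonal: diag(J_aa, J_bb). Second derivatives: J_aa(-1)=-8, J_aa(0)=4, J_aa(1)=-8; J_bb(-4)=-144, J_bb(-1)=36, J_bb(0)=-48.
Local maxima occur where both diagonal entries negative: (-1, -4), (-1, 0), (1, -4), (1, 0). Count: 4.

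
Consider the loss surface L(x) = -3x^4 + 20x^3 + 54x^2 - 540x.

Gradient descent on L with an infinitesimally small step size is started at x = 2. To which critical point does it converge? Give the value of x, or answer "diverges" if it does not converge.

L'(x) = -12(x - 5)(x - 3)(x + 3), so L'(2) = -180.
Gradient descent moves in the -L' direction, i.e. x is increasing.
The nearest critical point in that direction is x = 3, where L'' = 144 > 0 (a local minimum). The iterate converges there.

3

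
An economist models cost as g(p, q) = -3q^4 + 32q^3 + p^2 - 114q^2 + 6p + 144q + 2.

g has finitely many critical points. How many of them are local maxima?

0

g separates as a function of p plus a function of q, so ∇g=0 decouples.
∂g/∂p = 2(p + 3) = 0 at p ∈ {-3}; ∂g/∂q = -12(q - 4)(q - 3)(q - 1) = 0 at q ∈ {1, 3, 4}.
The Hessian is diagonal: diag(g_pp, g_qq). Second derivatives: g_pp(-3)=2; g_qq(1)=-72, g_qq(3)=24, g_qq(4)=-36.
Local maxima occur where both diagonal entries negative: none. Count: 0.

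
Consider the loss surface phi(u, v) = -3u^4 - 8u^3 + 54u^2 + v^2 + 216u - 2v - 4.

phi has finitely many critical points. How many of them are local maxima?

0

phi separates as a function of u plus a function of v, so ∇phi=0 decouples.
∂phi/∂u = -12(u - 3)(u + 2)(u + 3) = 0 at u ∈ {-3, -2, 3}; ∂phi/∂v = 2(v - 1) = 0 at v ∈ {1}.
The Hessian is diagonal: diag(phi_uu, phi_vv). Second derivatives: phi_uu(-3)=-72, phi_uu(-2)=60, phi_uu(3)=-360; phi_vv(1)=2.
Local maxima occur where both diagonal entries negative: none. Count: 0.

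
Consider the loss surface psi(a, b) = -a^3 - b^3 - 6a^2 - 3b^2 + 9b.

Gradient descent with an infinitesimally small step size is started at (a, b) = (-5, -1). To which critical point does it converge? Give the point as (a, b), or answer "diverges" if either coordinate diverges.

psi is separable, so gradient descent decouples: a follows -∂psi/∂a, b follows -∂psi/∂b.
∂psi/∂a = -3a(a + 4); at a=-5 this is -15, so a increases.
∂psi/∂b = -3(b - 1)(b + 3); at b=-1 this is 12, so b decreases.
a converges to its nearest critical value -4 (a local min of the a-part); b converges to -3. The iterate converges to (-4, -3).

(-4, -3)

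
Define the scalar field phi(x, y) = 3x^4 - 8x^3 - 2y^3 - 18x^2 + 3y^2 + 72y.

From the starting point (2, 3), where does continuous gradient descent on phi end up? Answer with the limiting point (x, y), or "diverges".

phi is separable, so gradient descent decouples: x follows -∂phi/∂x, y follows -∂phi/∂y.
∂phi/∂x = 12x(x - 3)(x + 1); at x=2 this is -72, so x increases.
∂phi/∂y = -6(y - 4)(y + 3); at y=3 this is 36, so y decreases.
x converges to its nearest critical value 3 (a local min of the x-part); y converges to -3. The iterate converges to (3, -3).

(3, -3)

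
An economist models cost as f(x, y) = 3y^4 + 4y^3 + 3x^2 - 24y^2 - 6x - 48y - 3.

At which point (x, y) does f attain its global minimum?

f(x,y) separates as P(x) + Q(y) − 3, so its minimum is min P + min Q − 3.
P'(x) = 6x - 6 vanishes at x ∈ {1}; Q'(y) = 12(y - 2)(y + 1)(y + 2) vanishes at y ∈ {-2, -1, 2}.
Local minima of P (where P''>0): P(1)=-3. Local minima of Q: Q(-2)=16, Q(2)=-112.
So the global minimum of f is P(1) + Q(2) − 3 = -3 − 112 − 3 = -118, attained at (1, 2).

(1, 2)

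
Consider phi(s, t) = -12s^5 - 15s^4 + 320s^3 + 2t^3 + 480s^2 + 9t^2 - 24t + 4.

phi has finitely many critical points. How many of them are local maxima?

phi separates as a function of s plus a function of t, so ∇phi=0 decouples.
∂phi/∂s = -60s(s - 4)(s + 1)(s + 4) = 0 at s ∈ {-4, -1, 0, 4}; ∂phi/∂t = 6(t - 1)(t + 4) = 0 at t ∈ {-4, 1}.
The Hessian is diagonal: diag(phi_ss, phi_tt). Second derivatives: phi_ss(-4)=5760, phi_ss(-1)=-900, phi_ss(0)=960, phi_ss(4)=-9600; phi_tt(-4)=-30, phi_tt(1)=30.
Local maxima occur where both diagonal entries negative: (-1, -4), (4, -4). Count: 2.

2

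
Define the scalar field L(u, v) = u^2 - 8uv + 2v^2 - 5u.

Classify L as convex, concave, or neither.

L is quadratic, so its Hessian is the constant matrix H = [[2, -8], [-8, 4]].
det(H) = -56, tr(H) = 6.
det(H) < 0, so H is indefinite: neither convex nor concave.

neither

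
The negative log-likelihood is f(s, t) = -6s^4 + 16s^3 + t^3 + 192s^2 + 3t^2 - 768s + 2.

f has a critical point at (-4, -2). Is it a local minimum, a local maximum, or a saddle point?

local maximum

The mixed partial ∂²f/∂s∂t is 0, so the Hessian at any point is diag(f_ss, f_tt) = diag(24(-3s^2 + 4s + 16), 6(t + 1)).
At (-4, -2): H = diag(-1152, -6).
Both eigenvalues are negative, so H is negative definite: a local maximum.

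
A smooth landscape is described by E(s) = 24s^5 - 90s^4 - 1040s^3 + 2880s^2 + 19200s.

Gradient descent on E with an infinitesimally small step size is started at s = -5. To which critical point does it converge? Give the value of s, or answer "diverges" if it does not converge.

diverges

E'(s) = 120(s - 5)(s - 4)(s + 2)(s + 4), so E'(-5) = 32400.
Gradient descent moves in the -E' direction, i.e. s is decreasing.
There is no critical point below s=-5, and E' keeps the same sign, so the iterate runs off to −∞.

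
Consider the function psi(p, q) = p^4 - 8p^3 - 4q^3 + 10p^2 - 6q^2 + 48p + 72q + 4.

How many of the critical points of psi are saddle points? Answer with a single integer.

3

psi separates as a function of p plus a function of q, so ∇psi=0 decouples.
∂psi/∂p = 4(p - 4)(p - 3)(p + 1) = 0 at p ∈ {-1, 3, 4}; ∂psi/∂q = -12(q - 2)(q + 3) = 0 at q ∈ {-3, 2}.
The Hessian is diagonal: diag(psi_pp, psi_qq). Second derivatives: psi_pp(-1)=80, psi_pp(3)=-16, psi_pp(4)=20; psi_qq(-3)=60, psi_qq(2)=-60.
Saddle points occur where the two diagonal entries have opposite signs: (-1, 2), (3, -3), (4, 2). Count: 3.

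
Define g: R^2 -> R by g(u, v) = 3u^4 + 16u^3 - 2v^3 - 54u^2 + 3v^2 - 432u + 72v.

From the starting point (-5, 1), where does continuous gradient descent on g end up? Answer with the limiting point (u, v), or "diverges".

g is separable, so gradient descent decouples: u follows -∂g/∂u, v follows -∂g/∂v.
∂g/∂u = 12(u - 3)(u + 3)(u + 4); at u=-5 this is -192, so u increases.
∂g/∂v = -6(v - 4)(v + 3); at v=1 this is 72, so v decreases.
u converges to its nearest critical value -4 (a local min of the u-part); v converges to -3. The iterate converges to (-4, -3).

(-4, -3)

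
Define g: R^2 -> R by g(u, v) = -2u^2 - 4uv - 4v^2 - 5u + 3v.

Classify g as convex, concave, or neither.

concave

g is quadratic, so its Hessian is the constant matrix H = [[-4, -4], [-4, -8]].
det(H) = 16, tr(H) = -12.
det(H) > 0 and tr(H) < 0, so H is negative definite everywhere: concave.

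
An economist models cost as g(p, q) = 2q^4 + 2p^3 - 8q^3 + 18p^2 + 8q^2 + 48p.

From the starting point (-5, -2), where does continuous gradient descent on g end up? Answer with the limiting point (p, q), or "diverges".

g is separable, so gradient descent decouples: p follows -∂g/∂p, q follows -∂g/∂q.
∂g/∂p = 6(p + 2)(p + 4); at p=-5 this is 18, so p decreases.
∂g/∂q = 8q(q - 2)(q - 1); at q=-2 this is -192, so q increases.
The p-coordinate has no critical point in that direction and runs off to infinity.

diverges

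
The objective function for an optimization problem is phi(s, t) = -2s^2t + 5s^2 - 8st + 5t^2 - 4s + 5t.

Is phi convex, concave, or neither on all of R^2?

neither

The term -2s^2t is cubic, so the Hessian is not constant.
∂²phi/∂s² = -4t + 10, which takes both signs as t varies (negative for sufficiently large t). A diagonal entry of the Hessian changing sign means the Hessian is neither positive- nor negative-semidefinite on all of R^2.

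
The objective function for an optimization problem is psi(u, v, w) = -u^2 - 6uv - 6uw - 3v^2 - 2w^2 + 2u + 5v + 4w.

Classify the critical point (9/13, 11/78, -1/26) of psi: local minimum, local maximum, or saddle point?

saddle point

The Hessian is constant: H = [[-2, -6, -6], [-6, -6, 0], [-6, 0, -4]].
Leading principal minors: Δ₁ = -2, Δ₂ = -24, Δ₃ = 312.
The minors fit neither the all-positive nor the alternating-sign pattern, so H is indefinite: a saddle point.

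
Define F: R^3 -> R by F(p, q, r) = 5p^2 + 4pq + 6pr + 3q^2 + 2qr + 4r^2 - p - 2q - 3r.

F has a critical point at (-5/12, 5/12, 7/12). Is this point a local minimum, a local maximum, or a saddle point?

The Hessian is constant: H = [[10, 4, 6], [4, 6, 2], [6, 2, 8]].
Leading principal minors: Δ₁ = 10, Δ₂ = 44, Δ₃ = 192.
All leading minors are positive, so H is positive definite: a local minimum.

local minimum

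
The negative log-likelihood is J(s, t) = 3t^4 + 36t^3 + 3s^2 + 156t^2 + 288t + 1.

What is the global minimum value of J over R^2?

J(s,t) separates as P(s) + Q(t) + 1, so its minimum is min P + min Q + 1.
P'(s) = 6s vanishes at s ∈ {0}; Q'(t) = 12(t + 2)(t + 3)(t + 4) vanishes at t ∈ {-4, -3, -2}.
Local minima of P (where P''>0): P(0)=0. Local minima of Q: Q(-4)=-192, Q(-2)=-192.
So the global minimum of J is P(0) + Q(-4) + 1 = 0 − 192 + 1 = -191, attained at (0, -4).

-191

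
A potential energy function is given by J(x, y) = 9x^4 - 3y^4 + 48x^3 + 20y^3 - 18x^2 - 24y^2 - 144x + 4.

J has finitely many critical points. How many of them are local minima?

J separates as a function of x plus a function of y, so ∇J=0 decouples.
∂J/∂x = 36(x - 1)(x + 1)(x + 4) = 0 at x ∈ {-4, -1, 1}; ∂J/∂y = -12y(y - 4)(y - 1) = 0 at y ∈ {0, 1, 4}.
The Hessian is diagonal: diag(J_xx, J_yy). Second derivatives: J_xx(-4)=540, J_xx(-1)=-216, J_xx(1)=360; J_yy(0)=-48, J_yy(1)=36, J_yy(4)=-144.
Local minima occur where both diagonal entries positive: (-4, 1), (1, 1). Count: 2.

2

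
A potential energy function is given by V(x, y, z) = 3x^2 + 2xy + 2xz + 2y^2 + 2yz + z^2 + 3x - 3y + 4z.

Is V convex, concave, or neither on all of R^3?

V is quadratic, so its Hessian is the constant matrix H = [[6, 2, 2], [2, 4, 2], [2, 2, 2]].
Leading principal minors: 6, 20, 16.
All positive ⇒ H ≻ 0 ⇒ convex.

convex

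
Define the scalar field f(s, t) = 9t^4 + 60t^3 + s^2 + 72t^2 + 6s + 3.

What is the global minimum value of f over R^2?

f(s,t) separates as P(s) + Q(t) + 3, so its minimum is min P + min Q + 3.
P'(s) = 2s + 6 vanishes at s ∈ {-3}; Q'(t) = 36t(t + 1)(t + 4) vanishes at t ∈ {-4, -1, 0}.
Local minima of P (where P''>0): P(-3)=-9. Local minima of Q: Q(-4)=-384, Q(0)=0.
So the global minimum of f is P(-3) + Q(-4) + 3 = -9 − 384 + 3 = -390, attained at (-3, -4).

-390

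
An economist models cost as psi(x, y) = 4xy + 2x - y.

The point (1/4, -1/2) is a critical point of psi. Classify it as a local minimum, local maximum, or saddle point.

saddle point

The Hessian of psi is constant: H = [[0, 4], [4, 0]].
det(H) = 0·0 − 4² = -16.
Since det(H) < 0, H is indefinite and the critical point is a saddle point.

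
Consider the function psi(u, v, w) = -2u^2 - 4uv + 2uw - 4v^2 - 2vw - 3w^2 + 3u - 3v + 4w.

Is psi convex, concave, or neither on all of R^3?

psi is quadratic, so its Hessian is the constant matrix H = [[-4, -4, 2], [-4, -8, -2], [2, -2, -6]].
Leading principal minors: -4, 16, -16.
Signs alternate −, +, − ⇒ H ≺ 0 ⇒ concave.

concave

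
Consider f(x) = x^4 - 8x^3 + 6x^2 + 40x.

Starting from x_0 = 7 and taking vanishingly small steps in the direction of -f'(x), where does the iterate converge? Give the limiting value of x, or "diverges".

f'(x) = 4(x - 5)(x - 2)(x + 1), so f'(7) = 320.
Gradient descent moves in the -f' direction, i.e. x is decreasing.
The nearest critical point in that direction is x = 5, where f'' = 72 > 0 (a local minimum). The iterate converges there.

5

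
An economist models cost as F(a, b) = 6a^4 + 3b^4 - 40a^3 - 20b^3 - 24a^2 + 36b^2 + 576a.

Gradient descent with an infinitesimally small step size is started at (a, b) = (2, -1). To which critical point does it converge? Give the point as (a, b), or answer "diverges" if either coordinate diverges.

F is separable, so gradient descent decouples: a follows -∂F/∂a, b follows -∂F/∂b.
∂F/∂a = 24(a - 4)(a - 3)(a + 2); at a=2 this is 192, so a decreases.
∂F/∂b = 12b(b - 3)(b - 2); at b=-1 this is -144, so b increases.
a converges to its nearest critical value -2 (a local min of the a-part); b converges to 0. The iterate converges to (-2, 0).

(-2, 0)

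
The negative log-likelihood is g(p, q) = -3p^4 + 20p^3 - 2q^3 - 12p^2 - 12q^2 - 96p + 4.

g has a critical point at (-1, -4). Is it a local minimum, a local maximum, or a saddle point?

The mixed partial ∂²g/∂p∂q is 0, so the Hessian at any point is diag(g_pp, g_qq) = diag(12(-3p^2 + 10p - 2), -12(q + 2)).
At (-1, -4): H = diag(-180, 24).
The eigenvalues have opposite signs, so H is indefinite: a saddle point.

saddle point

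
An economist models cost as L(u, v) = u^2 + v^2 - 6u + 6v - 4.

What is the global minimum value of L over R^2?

L(u,v) separates as P(u) + Q(v) − 4, so its minimum is min P + min Q − 4.
P'(u) = 2u - 6 vanishes at u ∈ {3}; Q'(v) = 2v + 6 vanishes at v ∈ {-3}.
Local minima of P (where P''>0): P(3)=-9. Local minima of Q: Q(-3)=-9.
So the global minimum of L is P(3) + Q(-3) − 4 = -9 − 9 − 4 = -22, attained at (3, -3).

-22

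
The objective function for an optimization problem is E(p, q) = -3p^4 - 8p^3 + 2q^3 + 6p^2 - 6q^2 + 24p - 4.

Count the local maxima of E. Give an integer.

E separates as a function of p plus a function of q, so ∇E=0 decouples.
∂E/∂p = -12(p - 1)(p + 1)(p + 2) = 0 at p ∈ {-2, -1, 1}; ∂E/∂q = 6q(q - 2) = 0 at q ∈ {0, 2}.
The Hessian is diagonal: diag(E_pp, E_qq). Second derivatives: E_pp(-2)=-36, E_pp(-1)=24, E_pp(1)=-72; E_qq(0)=-12, E_qq(2)=12.
Local maxima occur where both diagonal entries negative: (-2, 0), (1, 0). Count: 2.

2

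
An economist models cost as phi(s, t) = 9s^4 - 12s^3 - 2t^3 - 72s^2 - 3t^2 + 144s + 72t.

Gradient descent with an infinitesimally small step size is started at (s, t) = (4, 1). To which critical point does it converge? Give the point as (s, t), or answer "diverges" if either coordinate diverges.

(2, -4)

phi is separable, so gradient descent decouples: s follows -∂phi/∂s, t follows -∂phi/∂t.
∂phi/∂s = 36(s - 2)(s - 1)(s + 2); at s=4 this is 1296, so s decreases.
∂phi/∂t = -6(t - 3)(t + 4); at t=1 this is 60, so t decreases.
s converges to its nearest critical value 2 (a local min of the s-part); t converges to -4. The iterate converges to (2, -4).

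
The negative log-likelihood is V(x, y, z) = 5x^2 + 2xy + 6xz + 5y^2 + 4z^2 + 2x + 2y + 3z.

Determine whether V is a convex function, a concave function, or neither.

V is quadratic, so its Hessian is the constant matrix H = [[10, 2, 6], [2, 10, 0], [6, 0, 8]].
Leading principal minors: 10, 96, 408.
All positive ⇒ H ≻ 0 ⇒ convex.

convex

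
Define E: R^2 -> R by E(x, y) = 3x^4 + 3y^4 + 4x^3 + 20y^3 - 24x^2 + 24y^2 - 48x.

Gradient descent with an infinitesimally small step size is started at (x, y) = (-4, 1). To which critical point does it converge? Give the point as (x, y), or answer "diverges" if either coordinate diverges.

E is separable, so gradient descent decouples: x follows -∂E/∂x, y follows -∂E/∂y.
∂E/∂x = 12(x - 2)(x + 1)(x + 2); at x=-4 this is -432, so x increases.
∂E/∂y = 12y(y + 1)(y + 4); at y=1 this is 120, so y decreases.
x converges to its nearest critical value -2 (a local min of the x-part); y converges to 0. The iterate converges to (-2, 0).

(-2, 0)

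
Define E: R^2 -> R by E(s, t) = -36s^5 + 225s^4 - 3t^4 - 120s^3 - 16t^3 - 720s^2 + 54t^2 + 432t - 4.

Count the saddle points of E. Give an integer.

E separates as a function of s plus a function of t, so ∇E=0 decouples.
∂E/∂s = -180s(s - 4)(s - 2)(s + 1) = 0 at s ∈ {-1, 0, 2, 4}; ∂E/∂t = -12(t - 3)(t + 3)(t + 4) = 0 at t ∈ {-4, -3, 3}.
The Hessian is diagonal: diag(E_ss, E_tt). Second derivatives: E_ss(-1)=2700, E_ss(0)=-1440, E_ss(2)=2160, E_ss(4)=-7200; E_tt(-4)=-84, E_tt(-3)=72, E_tt(3)=-504.
Saddle points occur where the two diagonal entries have opposite signs: (-1, -4), (-1, 3), (0, -3), (2, -4), (2, 3), (4, -3). Count: 6.

6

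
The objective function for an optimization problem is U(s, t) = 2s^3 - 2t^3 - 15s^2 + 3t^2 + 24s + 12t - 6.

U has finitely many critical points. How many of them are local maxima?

U separates as a function of s plus a function of t, so ∇U=0 decouples.
∂U/∂s = 6(s - 4)(s - 1) = 0 at s ∈ {1, 4}; ∂U/∂t = -6(t - 2)(t + 1) = 0 at t ∈ {-1, 2}.
The Hessian is diagonal: diag(U_ss, U_tt). Second derivatives: U_ss(1)=-18, U_ss(4)=18; U_tt(-1)=18, U_tt(2)=-18.
Local maxima occur where both diagonal entries negative: (1, 2). Count: 1.

1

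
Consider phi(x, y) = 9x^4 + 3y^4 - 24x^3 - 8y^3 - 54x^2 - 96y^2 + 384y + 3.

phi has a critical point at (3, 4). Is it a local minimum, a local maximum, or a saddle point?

local minimum

The mixed partial ∂²phi/∂x∂y is 0, so the Hessian at any point is diag(phi_xx, phi_yy) = diag(36(3x^2 - 4x - 3), 12(3y^2 - 4y - 16)).
At (3, 4): H = diag(432, 192).
Both eigenvalues are positive, so H is positive definite: a local minimum.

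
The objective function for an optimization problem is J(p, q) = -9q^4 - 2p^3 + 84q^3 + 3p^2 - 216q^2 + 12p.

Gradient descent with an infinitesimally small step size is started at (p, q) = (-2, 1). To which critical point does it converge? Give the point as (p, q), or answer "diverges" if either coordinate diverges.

(-1, 3)

J is separable, so gradient descent decouples: p follows -∂J/∂p, q follows -∂J/∂q.
∂J/∂p = -6(p - 2)(p + 1); at p=-2 this is -24, so p increases.
∂J/∂q = -36q(q - 4)(q - 3); at q=1 this is -216, so q increases.
p converges to its nearest critical value -1 (a local min of the p-part); q converges to 3. The iterate converges to (-1, 3).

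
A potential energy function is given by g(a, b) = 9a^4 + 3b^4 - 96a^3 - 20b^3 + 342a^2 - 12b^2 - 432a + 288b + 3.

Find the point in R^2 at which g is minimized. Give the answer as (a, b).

g(a,b) separates as P(a) + Q(b) + 3, so its minimum is min P + min Q + 3.
P'(a) = 36(a - 4)(a - 3)(a - 1) vanishes at a ∈ {1, 3, 4}; Q'(b) = 12(b - 4)(b - 3)(b + 2) vanishes at b ∈ {-2, 3, 4}.
Local minima of P (where P''>0): P(1)=-177, P(4)=-96. Local minima of Q: Q(-2)=-416, Q(4)=448.
So the global minimum of g is P(1) + Q(-2) + 3 = -177 − 416 + 3 = -590, attained at (1, -2).

(1, -2)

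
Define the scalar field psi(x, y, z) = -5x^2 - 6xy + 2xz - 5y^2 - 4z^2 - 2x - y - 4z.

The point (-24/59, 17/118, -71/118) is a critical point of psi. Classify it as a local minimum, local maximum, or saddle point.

local maximum

The Hessian is constant: H = [[-10, -6, 2], [-6, -10, 0], [2, 0, -8]].
Leading principal minors: Δ₁ = -10, Δ₂ = 64, Δ₃ = -472.
The minors alternate sign starting negative (−, +, −), so H is negative definite: a local maximum.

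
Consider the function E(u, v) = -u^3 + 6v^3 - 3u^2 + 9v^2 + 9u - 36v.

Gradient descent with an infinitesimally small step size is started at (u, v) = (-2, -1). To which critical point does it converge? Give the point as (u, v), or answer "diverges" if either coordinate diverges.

(-3, 1)

E is separable, so gradient descent decouples: u follows -∂E/∂u, v follows -∂E/∂v.
∂E/∂u = -3(u - 1)(u + 3); at u=-2 this is 9, so u decreases.
∂E/∂v = 18(v - 1)(v + 2); at v=-1 this is -36, so v increases.
u converges to its nearest critical value -3 (a local min of the u-part); v converges to 1. The iterate converges to (-3, 1).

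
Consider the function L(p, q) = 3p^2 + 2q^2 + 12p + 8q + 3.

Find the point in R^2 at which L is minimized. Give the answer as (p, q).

L(p,q) separates as A(p) + B(q) + 3, so its minimum is min A + min B + 3.
A'(p) = 6p + 12 vanishes at p ∈ {-2}; B'(q) = 4q + 8 vanishes at q ∈ {-2}.
Local minima of A (where A''>0): A(-2)=-12. Local minima of B: B(-2)=-8.
So the global minimum of L is A(-2) + B(-2) + 3 = -12 − 8 + 3 = -17, attained at (-2, -2).

(-2, -2)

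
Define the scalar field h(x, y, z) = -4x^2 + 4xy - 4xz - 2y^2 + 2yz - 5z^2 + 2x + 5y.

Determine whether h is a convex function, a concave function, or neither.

concave

h is quadratic, so its Hessian is the constant matrix H = [[-8, 4, -4], [4, -4, 2], [-4, 2, -10]].
Leading principal minors: -8, 16, -128.
Signs alternate −, +, − ⇒ H ≺ 0 ⇒ concave.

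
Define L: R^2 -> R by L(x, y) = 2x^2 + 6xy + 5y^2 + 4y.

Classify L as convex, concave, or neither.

convex

L is quadratic, so its Hessian is the constant matrix H = [[4, 6], [6, 10]].
det(H) = 4, tr(H) = 14.
det(H) > 0 and tr(H) > 0, so H is positive definite everywhere: convex.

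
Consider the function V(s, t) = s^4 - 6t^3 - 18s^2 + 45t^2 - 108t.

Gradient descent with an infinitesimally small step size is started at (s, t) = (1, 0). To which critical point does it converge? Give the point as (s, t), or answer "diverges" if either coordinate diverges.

(3, 2)

V is separable, so gradient descent decouples: s follows -∂V/∂s, t follows -∂V/∂t.
∂V/∂s = 4s(s - 3)(s + 3); at s=1 this is -32, so s increases.
∂V/∂t = -18(t - 3)(t - 2); at t=0 this is -108, so t increases.
s converges to its nearest critical value 3 (a local min of the s-part); t converges to 2. The iterate converges to (3, 2).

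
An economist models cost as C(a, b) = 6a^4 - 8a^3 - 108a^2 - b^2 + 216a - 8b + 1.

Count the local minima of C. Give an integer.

0

C separates as a function of a plus a function of b, so ∇C=0 decouples.
∂C/∂a = 24(a - 3)(a - 1)(a + 3) = 0 at a ∈ {-3, 1, 3}; ∂C/∂b = -2(b + 4) = 0 at b ∈ {-4}.
The Hessian is diagonal: diag(C_aa, C_bb). Second derivatives: C_aa(-3)=576, C_aa(1)=-192, C_aa(3)=288; C_bb(-4)=-2.
Local minima occur where both diagonal entries positive: none. Count: 0.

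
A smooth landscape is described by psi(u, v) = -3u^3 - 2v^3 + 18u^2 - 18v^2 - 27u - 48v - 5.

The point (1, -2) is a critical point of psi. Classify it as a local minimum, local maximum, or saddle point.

The mixed partial ∂²psi/∂u∂v is 0, so the Hessian at any point is diag(psi_uu, psi_vv) = diag(18(-u + 2), -12(v + 3)).
At (1, -2): H = diag(18, -12).
The eigenvalues have opposite signs, so H is indefinite: a saddle point.

saddle point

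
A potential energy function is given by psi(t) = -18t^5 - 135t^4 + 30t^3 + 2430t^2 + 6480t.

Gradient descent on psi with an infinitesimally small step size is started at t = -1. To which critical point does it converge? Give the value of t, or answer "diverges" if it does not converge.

psi'(t) = -90(t - 3)(t + 2)(t + 3)(t + 4), so psi'(-1) = 2160.
Gradient descent moves in the -psi' direction, i.e. t is decreasing.
The nearest critical point in that direction is t = -2, where psi'' = 900 > 0 (a local minimum). The iterate converges there.

-2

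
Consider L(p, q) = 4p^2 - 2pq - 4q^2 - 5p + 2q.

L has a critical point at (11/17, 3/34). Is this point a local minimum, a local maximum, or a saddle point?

saddle point

The Hessian of L is constant: H = [[8, -2], [-2, -8]].
det(H) = 8·(-8) − (-2)² = -68.
Since det(H) < 0, H is indefinite and the critical point is a saddle point.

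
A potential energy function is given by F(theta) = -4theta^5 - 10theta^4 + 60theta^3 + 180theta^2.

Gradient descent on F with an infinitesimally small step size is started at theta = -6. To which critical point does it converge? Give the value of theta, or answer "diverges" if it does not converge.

-3

F'(theta) = -20theta(theta - 3)(theta + 2)(theta + 3), so F'(-6) = -12960.
Gradient descent moves in the -F' direction, i.e. theta is increasing.
The nearest critical point in that direction is theta = -3, where F'' = 360 > 0 (a local minimum). The iterate converges there.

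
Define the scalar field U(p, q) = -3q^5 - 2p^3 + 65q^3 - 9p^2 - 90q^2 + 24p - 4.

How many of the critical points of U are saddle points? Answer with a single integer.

4

U separates as a function of p plus a function of q, so ∇U=0 decouples.
∂U/∂p = -6(p - 1)(p + 4) = 0 at p ∈ {-4, 1}; ∂U/∂q = -15q(q - 3)(q - 1)(q + 4) = 0 at q ∈ {-4, 0, 1, 3}.
The Hessian is diagonal: diag(U_pp, U_qq). Second derivatives: U_pp(-4)=30, U_pp(1)=-30; U_qq(-4)=2100, U_qq(0)=-180, U_qq(1)=150, U_qq(3)=-630.
Saddle points occur where the two diagonal entries have opposite signs: (-4, 0), (-4, 3), (1, -4), (1, 1). Count: 4.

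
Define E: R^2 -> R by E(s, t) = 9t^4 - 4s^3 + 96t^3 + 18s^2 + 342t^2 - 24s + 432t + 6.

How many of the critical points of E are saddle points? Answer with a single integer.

3

E separates as a function of s plus a function of t, so ∇E=0 decouples.
∂E/∂s = -12(s - 2)(s - 1) = 0 at s ∈ {1, 2}; ∂E/∂t = 36(t + 1)(t + 3)(t + 4) = 0 at t ∈ {-4, -3, -1}.
The Hessian is diagonal: diag(E_ss, E_tt). Second derivatives: E_ss(1)=12, E_ss(2)=-12; E_tt(-4)=108, E_tt(-3)=-72, E_tt(-1)=216.
Saddle points occur where the two diagonal entries have opposite signs: (1, -3), (2, -4), (2, -1). Count: 3.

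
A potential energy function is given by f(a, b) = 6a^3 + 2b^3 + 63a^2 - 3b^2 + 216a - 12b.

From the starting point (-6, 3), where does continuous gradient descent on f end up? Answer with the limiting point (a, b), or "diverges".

f is separable, so gradient descent decouples: a follows -∂f/∂a, b follows -∂f/∂b.
∂f/∂a = 18(a + 3)(a + 4); at a=-6 this is 108, so a decreases.
∂f/∂b = 6(b - 2)(b + 1); at b=3 this is 24, so b decreases.
The a-coordinate has no critical point in that direction and runs off to infinity.

diverges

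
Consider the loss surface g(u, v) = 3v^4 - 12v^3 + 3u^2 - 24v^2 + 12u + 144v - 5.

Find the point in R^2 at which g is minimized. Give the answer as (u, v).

g(u,v) separates as P(u) + Q(v) − 5, so its minimum is min P + min Q − 5.
P'(u) = 6u + 12 vanishes at u ∈ {-2}; Q'(v) = 12(v - 3)(v - 2)(v + 2) vanishes at v ∈ {-2, 2, 3}.
Local minima of P (where P''>0): P(-2)=-12. Local minima of Q: Q(-2)=-240, Q(3)=135.
So the global minimum of g is P(-2) + Q(-2) − 5 = -12 − 240 − 5 = -257, attained at (-2, -2).

(-2, -2)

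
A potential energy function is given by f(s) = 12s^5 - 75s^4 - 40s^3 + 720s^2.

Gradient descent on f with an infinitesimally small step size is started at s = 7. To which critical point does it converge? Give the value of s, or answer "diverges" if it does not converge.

f'(s) = 60s(s - 4)(s - 3)(s + 2), so f'(7) = 45360.
Gradient descent moves in the -f' direction, i.e. s is decreasing.
The nearest critical point in that direction is s = 4, where f'' = 1440 > 0 (a local minimum). The iterate converges there.

4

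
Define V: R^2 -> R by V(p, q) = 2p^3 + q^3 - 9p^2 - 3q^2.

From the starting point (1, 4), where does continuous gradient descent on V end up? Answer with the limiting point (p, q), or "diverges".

V is separable, so gradient descent decouples: p follows -∂V/∂p, q follows -∂V/∂q.
∂V/∂p = 6p(p - 3); at p=1 this is -12, so p increases.
∂V/∂q = 3q(q - 2); at q=4 this is 24, so q decreases.
p converges to its nearest critical value 3 (a local min of the p-part); q converges to 2. The iterate converges to (3, 2).

(3, 2)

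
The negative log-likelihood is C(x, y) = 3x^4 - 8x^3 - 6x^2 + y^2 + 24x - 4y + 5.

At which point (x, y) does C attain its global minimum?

(-1, 2)

C(x,y) separates as P(x) + Q(y) + 5, so its minimum is min P + min Q + 5.
P'(x) = 12(x - 2)(x - 1)(x + 1) vanishes at x ∈ {-1, 1, 2}; Q'(y) = 2y - 4 vanishes at y ∈ {2}.
Local minima of P (where P''>0): P(-1)=-19, P(2)=8. Local minima of Q: Q(2)=-4.
So the global minimum of C is P(-1) + Q(2) + 5 = -19 − 4 + 5 = -18, attained at (-1, 2).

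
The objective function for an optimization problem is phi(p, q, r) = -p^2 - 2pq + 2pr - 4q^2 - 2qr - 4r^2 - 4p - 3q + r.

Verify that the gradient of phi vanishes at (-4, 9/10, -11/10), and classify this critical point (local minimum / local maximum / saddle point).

local maximum

∇phi = (-2p - 2q + 2r - 4, -2p - 8q - 2r - 3, 2p - 2q - 8r + 1); substituting (-4, 9/10, -11/10) gives ∇phi = (0, 0, 0), so (-4, 9/10, -11/10) is indeed a critical point.
The Hessian is constant: H = [[-2, -2, 2], [-2, -8, -2], [2, -2, -8]].
Leading principal minors: Δ₁ = -2, Δ₂ = 12, Δ₃ = -40.
The minors alternate sign starting negative (−, +, −), so H is negative definite: a local maximum.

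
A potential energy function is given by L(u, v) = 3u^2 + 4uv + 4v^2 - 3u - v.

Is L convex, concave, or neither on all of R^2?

L is quadratic, so its Hessian is the constant matrix H = [[6, 4], [4, 8]].
det(H) = 32, tr(H) = 14.
det(H) > 0 and tr(H) > 0, so H is positive definite everywhere: convex.

convex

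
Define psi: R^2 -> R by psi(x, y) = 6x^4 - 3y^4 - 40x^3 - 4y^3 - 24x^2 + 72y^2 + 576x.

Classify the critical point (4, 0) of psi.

The mixed partial ∂²psi/∂x∂y is 0, so the Hessian at any point is diag(psi_xx, psi_yy) = diag(24(3x^2 - 10x - 2), 12(-3y^2 - 2y + 12)).
At (4, 0): H = diag(144, 144).
Both eigenvalues are positive, so H is positive definite: a local minimum.

local minimum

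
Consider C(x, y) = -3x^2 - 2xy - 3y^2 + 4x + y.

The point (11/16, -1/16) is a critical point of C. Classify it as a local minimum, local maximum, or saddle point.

local maximum

The Hessian of C is constant: H = [[-6, -2], [-2, -6]].
det(H) = (-6)·(-6) − (-2)² = 32.
det(H) > 0 and tr(H) = -12 < 0, so H is negative definite and the point is a local maximum.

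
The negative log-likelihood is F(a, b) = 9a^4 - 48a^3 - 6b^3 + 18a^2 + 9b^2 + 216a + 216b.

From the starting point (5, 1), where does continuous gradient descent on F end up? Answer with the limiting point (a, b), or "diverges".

(3, -3)

F is separable, so gradient descent decouples: a follows -∂F/∂a, b follows -∂F/∂b.
∂F/∂a = 36(a - 3)(a - 2)(a + 1); at a=5 this is 1296, so a decreases.
∂F/∂b = -18(b - 4)(b + 3); at b=1 this is 216, so b decreases.
a converges to its nearest critical value 3 (a local min of the a-part); b converges to -3. The iterate converges to (3, -3).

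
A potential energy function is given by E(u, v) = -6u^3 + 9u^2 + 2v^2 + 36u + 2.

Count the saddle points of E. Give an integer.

1

E separates as a function of u plus a function of v, so ∇E=0 decouples.
∂E/∂u = -18(u - 2)(u + 1) = 0 at u ∈ {-1, 2}; ∂E/∂v = 4v = 0 at v ∈ {0}.
The Hessian is diagonal: diag(E_uu, E_vv). Second derivatives: E_uu(-1)=54, E_uu(2)=-54; E_vv(0)=4.
Saddle points occur where the two diagonal entries have opposite signs: (2, 0). Count: 1.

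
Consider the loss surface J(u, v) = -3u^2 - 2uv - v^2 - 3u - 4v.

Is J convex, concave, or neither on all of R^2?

J is quadratic, so its Hessian is the constant matrix H = [[-6, -2], [-2, -2]].
det(H) = 8, tr(H) = -8.
det(H) > 0 and tr(H) < 0, so H is negative definite everywhere: concave.

concave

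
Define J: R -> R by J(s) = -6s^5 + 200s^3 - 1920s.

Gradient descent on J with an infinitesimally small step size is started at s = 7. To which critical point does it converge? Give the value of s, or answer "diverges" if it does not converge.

J'(s) = -30(s - 4)(s - 2)(s + 2)(s + 4), so J'(7) = -44550.
Gradient descent moves in the -J' direction, i.e. s is increasing.
There is no critical point above s=7, and J' keeps the same sign, so the iterate runs off to +∞.

diverges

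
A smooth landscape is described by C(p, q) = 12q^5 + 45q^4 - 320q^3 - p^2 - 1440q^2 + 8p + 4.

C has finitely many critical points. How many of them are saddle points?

2

C separates as a function of p plus a function of q, so ∇C=0 decouples.
∂C/∂p = -2(p - 4) = 0 at p ∈ {4}; ∂C/∂q = 60q(q - 4)(q + 3)(q + 4) = 0 at q ∈ {-4, -3, 0, 4}.
The Hessian is diagonal: diag(C_pp, C_qq). Second derivatives: C_pp(4)=-2; C_qq(-4)=-1920, C_qq(-3)=1260, C_qq(0)=-2880, C_qq(4)=13440.
Saddle points occur where the two diagonal entries have opposite signs: (4, -3), (4, 4). Count: 2.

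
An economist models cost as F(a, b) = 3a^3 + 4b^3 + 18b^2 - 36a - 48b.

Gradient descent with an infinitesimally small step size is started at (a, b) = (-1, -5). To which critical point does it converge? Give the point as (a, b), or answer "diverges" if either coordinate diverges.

F is separable, so gradient descent decouples: a follows -∂F/∂a, b follows -∂F/∂b.
∂F/∂a = 9(a - 2)(a + 2); at a=-1 this is -27, so a increases.
∂F/∂b = 12(b - 1)(b + 4); at b=-5 this is 72, so b decreases.
The b-coordinate has no critical point in that direction and runs off to infinity.

diverges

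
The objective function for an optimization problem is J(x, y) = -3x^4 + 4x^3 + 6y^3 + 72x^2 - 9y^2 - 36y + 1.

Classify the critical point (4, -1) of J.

local maximum

The mixed partial ∂²J/∂x∂y is 0, so the Hessian at any point is diag(J_xx, J_yy) = diag(12(-3x^2 + 2x + 12), 18(2y - 1)).
At (4, -1): H = diag(-336, -54).
Both eigenvalues are negative, so H is negative definite: a local maximum.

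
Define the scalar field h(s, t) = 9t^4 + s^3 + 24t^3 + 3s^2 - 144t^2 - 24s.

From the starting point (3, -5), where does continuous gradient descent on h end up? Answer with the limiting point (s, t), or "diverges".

h is separable, so gradient descent decouples: s follows -∂h/∂s, t follows -∂h/∂t.
∂h/∂s = 3(s - 2)(s + 4); at s=3 this is 21, so s decreases.
∂h/∂t = 36t(t - 2)(t + 4); at t=-5 this is -1260, so t increases.
s converges to its nearest critical value 2 (a local min of the s-part); t converges to -4. The iterate converges to (2, -4).

(2, -4)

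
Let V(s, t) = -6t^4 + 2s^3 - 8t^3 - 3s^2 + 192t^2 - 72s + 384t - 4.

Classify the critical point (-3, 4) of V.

The mixed partial ∂²V/∂s∂t is 0, so the Hessian at any point is diag(V_ss, V_tt) = diag(6(2s - 1), 24(-3t^2 - 2t + 16)).
At (-3, 4): H = diag(-42, -960).
Both eigenvalues are negative, so H is negative definite: a local maximum.

local maximum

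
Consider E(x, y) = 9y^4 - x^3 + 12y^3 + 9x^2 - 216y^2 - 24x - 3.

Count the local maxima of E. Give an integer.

1

E separates as a function of x plus a function of y, so ∇E=0 decouples.
∂E/∂x = -3(x - 4)(x - 2) = 0 at x ∈ {2, 4}; ∂E/∂y = 36y(y - 3)(y + 4) = 0 at y ∈ {-4, 0, 3}.
The Hessian is diagonal: diag(E_xx, E_yy). Second derivatives: E_xx(2)=6, E_xx(4)=-6; E_yy(-4)=1008, E_yy(0)=-432, E_yy(3)=756.
Local maxima occur where both diagonal entries negative: (4, 0). Count: 1.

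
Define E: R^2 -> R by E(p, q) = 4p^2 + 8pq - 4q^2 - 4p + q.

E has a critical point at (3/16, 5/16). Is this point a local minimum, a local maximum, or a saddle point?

The Hessian of E is constant: H = [[8, 8], [8, -8]].
det(H) = 8·(-8) − 8² = -128.
Since det(H) < 0, H is indefinite and the critical point is a saddle point.

saddle point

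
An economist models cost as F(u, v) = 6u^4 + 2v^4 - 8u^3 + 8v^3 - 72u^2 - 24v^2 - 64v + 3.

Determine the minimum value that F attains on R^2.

-503

F(u,v) separates as P(u) + Q(v) + 3, so its minimum is min P + min Q + 3.
P'(u) = 24u(u - 3)(u + 2) vanishes at u ∈ {-2, 0, 3}; Q'(v) = 8(v - 2)(v + 1)(v + 4) vanishes at v ∈ {-4, -1, 2}.
Local minima of P (where P''>0): P(-2)=-128, P(3)=-378. Local minima of Q: Q(-4)=-128, Q(2)=-128.
So the global minimum of F is P(3) + Q(-4) + 3 = -378 − 128 + 3 = -503, attained at (3, -4).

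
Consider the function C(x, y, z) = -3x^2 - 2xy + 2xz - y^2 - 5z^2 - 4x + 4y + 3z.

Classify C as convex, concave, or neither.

concave

C is quadratic, so its Hessian is the constant matrix H = [[-6, -2, 2], [-2, -2, 0], [2, 0, -10]].
Leading principal minors: -6, 8, -72.
Signs alternate −, +, − ⇒ H ≺ 0 ⇒ concave.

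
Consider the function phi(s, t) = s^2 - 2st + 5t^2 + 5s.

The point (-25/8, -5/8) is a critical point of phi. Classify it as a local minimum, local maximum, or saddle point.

The Hessian of phi is constant: H = [[2, -2], [-2, 10]].
det(H) = 2·10 − (-2)² = 16.
det(H) > 0 and tr(H) = 12 > 0, so H is positive definite and the point is a local minimum.

local minimum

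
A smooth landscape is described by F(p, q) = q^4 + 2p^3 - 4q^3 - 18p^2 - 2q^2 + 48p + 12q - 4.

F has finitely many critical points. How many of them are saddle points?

3

F separates as a function of p plus a function of q, so ∇F=0 decouples.
∂F/∂p = 6(p - 4)(p - 2) = 0 at p ∈ {2, 4}; ∂F/∂q = 4(q - 3)(q - 1)(q + 1) = 0 at q ∈ {-1, 1, 3}.
The Hessian is diagonal: diag(F_pp, F_qq). Second derivatives: F_pp(2)=-12, F_pp(4)=12; F_qq(-1)=32, F_qq(1)=-16, F_qq(3)=32.
Saddle points occur where the two diagonal entries have opposite signs: (2, -1), (2, 3), (4, 1). Count: 3.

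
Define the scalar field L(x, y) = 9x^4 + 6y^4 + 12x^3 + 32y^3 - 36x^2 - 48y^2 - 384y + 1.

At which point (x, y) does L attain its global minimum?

(-2, 2)

L(x,y) separates as P(x) + Q(y) + 1, so its minimum is min P + min Q + 1.
P'(x) = 36x(x - 1)(x + 2) vanishes at x ∈ {-2, 0, 1}; Q'(y) = 24(y - 2)(y + 2)(y + 4) vanishes at y ∈ {-4, -2, 2}.
Local minima of P (where P''>0): P(-2)=-96, P(1)=-15. Local minima of Q: Q(-4)=256, Q(2)=-608.
So the global minimum of L is P(-2) + Q(2) + 1 = -96 − 608 + 1 = -703, attained at (-2, 2).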